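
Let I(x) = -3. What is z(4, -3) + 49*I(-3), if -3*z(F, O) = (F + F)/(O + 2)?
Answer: -433/3 ≈ -144.33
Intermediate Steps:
z(F, O) = -2*F/(3*(2 + O)) (z(F, O) = -(F + F)/(3*(O + 2)) = -2*F/(3*(2 + O)))
z(4, -3) + 49*I(-3) = -2*4/(6 + 3*(-3)) + 49*(-3) = -2*4/(6 - 9) - 147 = -2*4/(-3) - 147 = -2*4*(-⅓) - 147 = 8/3 - 147 = -433/3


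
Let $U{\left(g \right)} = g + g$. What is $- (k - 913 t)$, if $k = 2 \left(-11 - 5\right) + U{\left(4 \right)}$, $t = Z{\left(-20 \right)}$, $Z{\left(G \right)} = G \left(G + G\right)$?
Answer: $730424$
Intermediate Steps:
$U{\left(g \right)} = 2 g$
$Z{\left(G \right)} = 2 G^{2}$ ($Z{\left(G \right)} = G 2 G = 2 G^{2}$)
$t = 800$ ($t = 2 \left(-20\right)^{2} = 2 \cdot 400 = 800$)
$k = -24$ ($k = 2 \left(-11 - 5\right) + 2 \cdot 4 = 2 \left(-16\right) + 8 = -32 + 8 = -24$)
$- (k - 913 t) = - (-24 - 730400) = \left(-1\right) \left(-730424\right) = 730424$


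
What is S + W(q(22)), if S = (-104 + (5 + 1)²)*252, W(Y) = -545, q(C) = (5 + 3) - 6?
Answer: -17681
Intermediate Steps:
q(C) = 2 (q(C) = 8 - 6 = 2)
S = -17136 (S = (-104 + 6²)*252 = (-104 + 36)*252 = -68*252 = -17136)
S + W(q(22)) = -17136 - 545 = -17681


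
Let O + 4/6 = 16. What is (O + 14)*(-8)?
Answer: -704/3 ≈ -234.67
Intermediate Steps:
O = 46/3 (O = -⅔ + 16 = 46/3 ≈ 15.333)
(O + 14)*(-8) = (46/3 + 14)*(-8) = (88/3)*(-8) = -704/3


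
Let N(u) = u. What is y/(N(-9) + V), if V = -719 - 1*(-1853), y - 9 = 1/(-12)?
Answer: 107/13500 ≈ 0.0079259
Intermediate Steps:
y = 107/12 (y = 9 + 1/(-12) = 9 - 1/12 = 107/12 ≈ 8.9167)
V = 1134 (V = -719 + 1853 = 1134)
y/(N(-9) + V) = (107/12)/(-9 + 1134) = (107/12)/1125 = (1/1125)*(107/12) = 107/13500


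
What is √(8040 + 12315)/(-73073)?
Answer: -√20355/73073 ≈ -0.0019524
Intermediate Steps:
√(8040 + 12315)/(-73073) = √20355*(-1/73073) = -√20355/73073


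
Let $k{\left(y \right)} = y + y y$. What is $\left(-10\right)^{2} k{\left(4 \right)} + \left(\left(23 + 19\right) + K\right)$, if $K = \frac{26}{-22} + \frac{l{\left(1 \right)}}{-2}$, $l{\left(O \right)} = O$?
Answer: $\frac{44887}{22} \approx 2040.3$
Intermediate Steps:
$k{\left(y \right)} = y + y^{2}$
$K = - \frac{37}{22}$ ($K = \frac{26}{-22} + 1 \frac{1}{-2} = 26 \left(- \frac{1}{22}\right) + 1 \left(- \frac{1}{2}\right) = - \frac{13}{11} - \frac{1}{2} = - \frac{37}{22} \approx -1.6818$)
$\left(-10\right)^{2} k{\left(4 \right)} + \left(\left(23 + 19\right) + K\right) = \left(-10\right)^{2} \cdot 4 \left(1 + 4\right) + \left(\left(23 + 19\right) - \frac{37}{22}\right) = 100 \cdot 4 \cdot 5 + \left(42 - \frac{37}{22}\right) = 100 \cdot 20 + \frac{887}{22} = 2000 + \frac{887}{22} = \frac{44887}{22}$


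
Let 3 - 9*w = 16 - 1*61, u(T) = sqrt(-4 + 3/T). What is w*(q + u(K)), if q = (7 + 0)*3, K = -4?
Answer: 112 + 8*I*sqrt(19)/3 ≈ 112.0 + 11.624*I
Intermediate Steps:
w = 16/3 (w = 1/3 - (16 - 1*61)/9 = 1/3 - (16 - 61)/9 = 1/3 - 1/9*(-45) = 1/3 + 5 = 16/3 ≈ 5.3333)
q = 21 (q = 7*3 = 21)
w*(q + u(K)) = 16*(21 + sqrt(-4 + 3/(-4)))/3 = 16*(21 + sqrt(-4 + 3*(-1/4)))/3 = 16*(21 + sqrt(-4 - 3/4))/3 = 16*(21 + sqrt(-19/4))/3 = 16*(21 + I*sqrt(19)/2)/3 = 112 + 8*I*sqrt(19)/3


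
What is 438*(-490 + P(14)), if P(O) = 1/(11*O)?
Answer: -16525521/77 ≈ -2.1462e+5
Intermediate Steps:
P(O) = 1/(11*O)
438*(-490 + P(14)) = 438*(-490 + (1/11)/14) = 438*(-490 + (1/11)*(1/14)) = 438*(-490 + 1/154) = 438*(-75459/154) = -16525521/77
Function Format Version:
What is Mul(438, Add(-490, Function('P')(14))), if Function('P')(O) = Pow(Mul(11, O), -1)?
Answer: Rational(-16525521, 77) ≈ -2.1462e+5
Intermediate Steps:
Function('P')(O) = Mul(Rational(1, 11), Pow(O, -1))
Mul(438, Add(-490, Function('P')(14))) = Mul(438, Add(-490, Mul(Rational(1, 11), Pow(14, -1)))) = Mul(438, Add(-490, Mul(Rational(1, 11), Rational(1, 14)))) = Mul(438, Add(-490, Rational(1, 154))) = Mul(438, Rational(-75459, 154)) = Rational(-16525521, 77)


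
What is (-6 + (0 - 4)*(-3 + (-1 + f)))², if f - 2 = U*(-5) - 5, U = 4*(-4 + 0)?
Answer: 88804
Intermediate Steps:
U = -16 (U = 4*(-4) = -16)
f = 77 (f = 2 + (-16*(-5) - 5) = 2 + (80 - 5) = 2 + 75 = 77)
(-6 + (0 - 4)*(-3 + (-1 + f)))² = (-6 + (0 - 4)*(-3 + (-1 + 77)))² = (-6 - 4*(-3 + 76))² = (-6 - 4*73)² = (-6 - 292)² = (-298)² = 88804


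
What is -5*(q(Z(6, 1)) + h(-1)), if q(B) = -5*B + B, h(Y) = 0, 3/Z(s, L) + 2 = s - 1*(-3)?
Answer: 60/7 ≈ 8.5714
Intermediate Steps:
Z(s, L) = 3/(1 + s) (Z(s, L) = 3/(-2 + (s - 1*(-3))) = 3/(-2 + (s + 3)) = 3/(-2 + (3 + s)) = 3/(1 + s))
q(B) = -4*B
-5*(q(Z(6, 1)) + h(-1)) = -5*(-12/(1 + 6) + 0) = -5*(-12/7 + 0) = -5*(-12/7) = 60/7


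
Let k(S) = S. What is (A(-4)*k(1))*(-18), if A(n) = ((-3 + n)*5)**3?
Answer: 771750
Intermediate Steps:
A(n) = (-15 + 5*n)**3
(A(-4)*k(1))*(-18) = ((125*(-3 - 4)**3)*1)*(-18) = ((125*(-7)**3)*1)*(-18) = ((125*(-343))*1)*(-18) = -42875*1*(-18) = -42875*(-18) = 771750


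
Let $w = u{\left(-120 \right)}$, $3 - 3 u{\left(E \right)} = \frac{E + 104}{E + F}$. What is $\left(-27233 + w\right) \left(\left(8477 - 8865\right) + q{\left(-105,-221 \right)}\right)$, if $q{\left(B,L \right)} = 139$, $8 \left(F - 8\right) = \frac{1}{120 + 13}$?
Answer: $\frac{808045193248}{119167} \approx 6.7808 \cdot 10^{6}$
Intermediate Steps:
$F = \frac{8513}{1064}$ ($F = 8 + \frac{1}{8 \left(120 + 13\right)} = 8 + \frac{1}{8 \cdot 133} = 8 + \frac{1}{8} \cdot \frac{1}{133} = 8 + \frac{1}{1064} = \frac{8513}{1064} \approx 8.0009$)
$u{\left(E \right)} = 1 - \frac{104 + E}{3 \left(\frac{8513}{1064} + E\right)}$ ($u{\left(E \right)} = 1 - \frac{\left(E + 104\right) \frac{1}{E + \frac{8513}{1064}}}{3} = 1 - \frac{\left(104 + E\right) \frac{1}{\frac{8513}{1064} + E}}{3} = 1 - \frac{\frac{1}{\frac{8513}{1064} + E} \left(104 + E\right)}{3} = 1 - \frac{104 + E}{3 \left(\frac{8513}{1064} + E\right)}$)
$w = \frac{340477}{357501}$ ($w = \frac{-85117 + 2128 \left(-120\right)}{3 \left(8513 + 1064 \left(-120\right)\right)} = \frac{-85117 - 255360}{3 \left(8513 - 127680\right)} = \frac{1}{3} \frac{1}{-119167} \left(-340477\right) = \frac{1}{3} \left(- \frac{1}{119167}\right) \left(-340477\right) = \frac{340477}{357501} \approx 0.95238$)
$\left(-27233 + w\right) \left(\left(8477 - 8865\right) + q{\left(-105,-221 \right)}\right) = \left(-27233 + \frac{340477}{357501}\right) \left(\left(8477 - 8865\right) + 139\right) = - \frac{9735484256 \left(-388 + 139\right)}{357501} = \left(- \frac{9735484256}{357501}\right) \left(-249\right) = \frac{808045193248}{119167}$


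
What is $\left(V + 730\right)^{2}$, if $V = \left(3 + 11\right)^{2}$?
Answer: $857476$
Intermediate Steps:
$V = 196$ ($V = 14^{2} = 196$)
$\left(V + 730\right)^{2} = \left(196 + 730\right)^{2} = 926^{2} = 857476$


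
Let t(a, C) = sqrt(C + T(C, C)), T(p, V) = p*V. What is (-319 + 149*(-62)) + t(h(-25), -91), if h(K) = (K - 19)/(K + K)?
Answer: -9557 + 3*sqrt(910) ≈ -9466.5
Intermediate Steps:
h(K) = (-19 + K)/(2*K) (h(K) = (-19 + K)/((2*K)) = (-19 + K)*(1/(2*K)) = (-19 + K)/(2*K))
T(p, V) = V*p
t(a, C) = sqrt(C + C**2) (t(a, C) = sqrt(C + C*C) = sqrt(C + C**2))
(-319 + 149*(-62)) + t(h(-25), -91) = (-319 + 149*(-62)) + sqrt(-91*(1 - 91)) = (-319 - 9238) + sqrt(-91*(-90)) = -9557 + sqrt(8190) = -9557 + 3*sqrt(910)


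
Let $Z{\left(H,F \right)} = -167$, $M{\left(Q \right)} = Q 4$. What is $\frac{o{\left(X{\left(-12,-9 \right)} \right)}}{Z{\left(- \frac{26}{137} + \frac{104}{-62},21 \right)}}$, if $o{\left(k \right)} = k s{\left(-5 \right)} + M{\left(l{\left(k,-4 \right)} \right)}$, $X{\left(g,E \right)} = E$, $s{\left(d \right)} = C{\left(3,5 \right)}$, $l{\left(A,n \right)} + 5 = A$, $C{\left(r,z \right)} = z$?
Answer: $\frac{101}{167} \approx 0.60479$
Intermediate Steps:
$l{\left(A,n \right)} = -5 + A$
$s{\left(d \right)} = 5$
$M{\left(Q \right)} = 4 Q$
$o{\left(k \right)} = -20 + 9 k$ ($o{\left(k \right)} = k 5 + 4 \left(-5 + k\right) = 5 k + \left(-20 + 4 k\right) = -20 + 9 k$)
$\frac{o{\left(X{\left(-12,-9 \right)} \right)}}{Z{\left(- \frac{26}{137} + \frac{104}{-62},21 \right)}} = \frac{-20 + 9 \left(-9\right)}{-167} = \left(-20 - 81\right) \left(- \frac{1}{167}\right) = \left(-101\right) \left(- \frac{1}{167}\right) = \frac{101}{167}$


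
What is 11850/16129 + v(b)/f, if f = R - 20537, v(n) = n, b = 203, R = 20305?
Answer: -18103/129032 ≈ -0.14030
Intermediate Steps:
f = -232 (f = 20305 - 20537 = -232)
11850/16129 + v(b)/f = 11850/16129 + 203/(-232) = 11850*(1/16129) + 203*(-1/232) = 11850/16129 - 7/8 = -18103/129032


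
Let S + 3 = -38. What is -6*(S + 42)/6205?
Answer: -6/6205 ≈ -0.00096696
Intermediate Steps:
S = -41 (S = -3 - 38 = -41)
-6*(S + 42)/6205 = -6*(-41 + 42)/6205 = -6*1*(1/6205) = -6*1/6205 = -6/6205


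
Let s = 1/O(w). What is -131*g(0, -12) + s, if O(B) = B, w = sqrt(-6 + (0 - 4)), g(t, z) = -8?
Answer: 1048 - I*sqrt(10)/10 ≈ 1048.0 - 0.31623*I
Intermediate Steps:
w = I*sqrt(10) (w = sqrt(-6 - 4) = sqrt(-10) = I*sqrt(10) ≈ 3.1623*I)
s = -I*sqrt(10)/10 (s = 1/(I*sqrt(10)) = -I*sqrt(10)/10 ≈ -0.31623*I)
-131*g(0, -12) + s = -131*(-8) - I*sqrt(10)/10 = 1048 - I*sqrt(10)/10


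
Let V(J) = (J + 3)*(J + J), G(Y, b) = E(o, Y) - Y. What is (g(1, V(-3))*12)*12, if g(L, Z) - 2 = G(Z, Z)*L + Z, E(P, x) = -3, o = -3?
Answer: -144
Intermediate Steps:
G(Y, b) = -3 - Y
V(J) = 2*J*(3 + J) (V(J) = (3 + J)*(2*J) = 2*J*(3 + J))
g(L, Z) = 2 + Z + L*(-3 - Z) (g(L, Z) = 2 + ((-3 - Z)*L + Z) = 2 + (L*(-3 - Z) + Z) = 2 + (Z + L*(-3 - Z)) = 2 + Z + L*(-3 - Z))
(g(1, V(-3))*12)*12 = ((2 + 2*(-3)*(3 - 3) - 1*1*(3 + 2*(-3)*(3 - 3)))*12)*12 = ((2 + 2*(-3)*0 - 1*1*(3 + 2*(-3)*0))*12)*12 = ((2 + 0 - 1*1*(3 + 0))*12)*12 = ((2 + 0 - 1*1*3)*12)*12 = ((2 + 0 - 3)*12)*12 = -1*12*12 = -12*12 = -144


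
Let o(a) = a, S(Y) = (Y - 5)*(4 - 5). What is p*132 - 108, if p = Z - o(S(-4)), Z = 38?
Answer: 3720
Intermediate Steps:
S(Y) = 5 - Y (S(Y) = (-5 + Y)*(-1) = 5 - Y)
p = 29 (p = 38 - (5 - 1*(-4)) = 38 - (5 + 4) = 38 - 1*9 = 38 - 9 = 29)
p*132 - 108 = 29*132 - 108 = 3828 - 108 = 3720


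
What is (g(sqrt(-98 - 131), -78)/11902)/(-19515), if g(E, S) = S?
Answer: 13/38711255 ≈ 3.3582e-7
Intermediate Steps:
(g(sqrt(-98 - 131), -78)/11902)/(-19515) = -78/11902/(-19515) = -78*1/11902*(-1/19515) = -39/5951*(-1/19515) = 13/38711255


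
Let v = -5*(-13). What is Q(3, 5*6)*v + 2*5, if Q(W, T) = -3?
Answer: -185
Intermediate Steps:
v = 65
Q(3, 5*6)*v + 2*5 = -3*65 + 2*5 = -195 + 10 = -185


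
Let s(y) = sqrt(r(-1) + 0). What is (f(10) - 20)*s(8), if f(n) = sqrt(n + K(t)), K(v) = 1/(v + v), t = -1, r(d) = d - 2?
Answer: I*sqrt(3)*(-40 + sqrt(38))/2 ≈ -29.302*I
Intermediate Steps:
r(d) = -2 + d
K(v) = 1/(2*v)
s(y) = I*sqrt(3) (s(y) = sqrt((-2 - 1) + 0) = sqrt(-3 + 0) = sqrt(-3) = I*sqrt(3))
f(n) = sqrt(-1/2 + n) (f(n) = sqrt(n + (1/2)/(-1)) = sqrt(n + (1/2)*(-1)) = sqrt(n - 1/2) = sqrt(-1/2 + n))
(f(10) - 20)*s(8) = (sqrt(-2 + 4*10)/2 - 20)*(I*sqrt(3)) = (sqrt(-2 + 40)/2 - 20)*(I*sqrt(3)) = (sqrt(38)/2 - 20)*(I*sqrt(3)) = (-20 + sqrt(38)/2)*(I*sqrt(3)) = I*sqrt(3)*(-20 + sqrt(38)/2)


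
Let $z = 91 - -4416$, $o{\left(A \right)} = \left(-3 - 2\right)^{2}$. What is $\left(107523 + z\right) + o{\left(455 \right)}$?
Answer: $112055$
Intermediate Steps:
$o{\left(A \right)} = 25$ ($o{\left(A \right)} = \left(-5\right)^{2} = 25$)
$z = 4507$ ($z = 91 + 4416 = 4507$)
$\left(107523 + z\right) + o{\left(455 \right)} = \left(107523 + 4507\right) + 25 = 112030 + 25 = 112055$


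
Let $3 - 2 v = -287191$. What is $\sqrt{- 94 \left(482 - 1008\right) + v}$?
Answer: $3 \sqrt{21449} \approx 439.36$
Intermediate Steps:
$v = 143597$ ($v = \frac{3}{2} - - \frac{287191}{2} = \frac{3}{2} + \frac{287191}{2} = 143597$)
$\sqrt{- 94 \left(482 - 1008\right) + v} = \sqrt{- 94 \left(482 - 1008\right) + 143597} = \sqrt{\left(-94\right) \left(-526\right) + 143597} = \sqrt{49444 + 143597} = \sqrt{193041} = 3 \sqrt{21449}$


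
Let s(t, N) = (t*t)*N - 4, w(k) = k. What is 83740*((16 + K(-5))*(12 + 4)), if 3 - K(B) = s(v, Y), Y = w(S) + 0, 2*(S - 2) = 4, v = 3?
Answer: -17417920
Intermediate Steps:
S = 4 (S = 2 + (½)*4 = 2 + 2 = 4)
Y = 4 (Y = 4 + 0 = 4)
s(t, N) = -4 + N*t² (s(t, N) = t²*N - 4 = N*t² - 4 = -4 + N*t²)
K(B) = -29 (K(B) = 3 - (-4 + 4*3²) = 3 - (-4 + 4*9) = 3 - (-4 + 36) = 3 - 1*32 = 3 - 32 = -29)
83740*((16 + K(-5))*(12 + 4)) = 83740*((16 - 29)*(12 + 4)) = 83740*(-13*16) = 83740*(-208) = -17417920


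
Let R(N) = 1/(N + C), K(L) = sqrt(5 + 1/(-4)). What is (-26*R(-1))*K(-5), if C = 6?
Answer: -13*sqrt(19)/5 ≈ -11.333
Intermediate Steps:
K(L) = sqrt(19)/2 (K(L) = sqrt(5 - 1/4) = sqrt(19/4) = sqrt(19)/2)
R(N) = 1/(6 + N) (R(N) = 1/(N + 6) = 1/(6 + N))
(-26*R(-1))*K(-5) = (-26/(6 - 1))*(sqrt(19)/2) = (-26/5)*(sqrt(19)/2) = (-26*1/5)*(sqrt(19)/2) = -13*sqrt(19)/5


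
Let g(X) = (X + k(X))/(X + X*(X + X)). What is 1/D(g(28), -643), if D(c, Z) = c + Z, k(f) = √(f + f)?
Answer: -29246700/18805114999 - 57*√14/18805114999 ≈ -0.0015553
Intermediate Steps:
k(f) = √2*√f (k(f) = √(2*f) = √2*√f)
g(X) = (X + √2*√X)/(X + 2*X²) (g(X) = (X + √2*√X)/(X + X*(X + X)) = (X + √2*√X)/(X + X*(2*X)) = (X + √2*√X)/(X + 2*X²))
D(c, Z) = Z + c
1/D(g(28), -643) = 1/(-643 + (28 + √2*√28)/(28*(1 + 2*28))) = 1/(-643 + (28 + √2*(2*√7))/(28*(1 + 56))) = 1/(-643 + (1/28)*(28 + 2*√14)/57) = 1/(-643 + (1/28)*(1/57)*(28 + 2*√14)) = 1/(-643 + (1/57 + √14/798)) = 1/(-36650/57 + √14/798)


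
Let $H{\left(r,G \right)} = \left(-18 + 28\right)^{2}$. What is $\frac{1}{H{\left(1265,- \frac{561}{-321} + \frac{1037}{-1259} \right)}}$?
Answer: $\frac{1}{100} \approx 0.01$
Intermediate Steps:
$H{\left(r,G \right)} = 100$ ($H{\left(r,G \right)} = 10^{2} = 100$)
$\frac{1}{H{\left(1265,- \frac{561}{-321} + \frac{1037}{-1259} \right)}} = \frac{1}{100}$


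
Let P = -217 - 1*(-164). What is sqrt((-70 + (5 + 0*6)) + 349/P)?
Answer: I*sqrt(201082)/53 ≈ 8.4608*I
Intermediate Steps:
P = -53 (P = -217 + 164 = -53)
sqrt((-70 + (5 + 0*6)) + 349/P) = sqrt((-70 + (5 + 0*6)) + 349/(-53)) = sqrt((-70 + (5 + 0)) + 349*(-1/53)) = sqrt((-70 + 5) - 349/53) = sqrt(-65 - 349/53) = sqrt(-3794/53) = I*sqrt(201082)/53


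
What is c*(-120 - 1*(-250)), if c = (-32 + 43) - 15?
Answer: -520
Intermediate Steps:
c = -4 (c = 11 - 15 = -4)
c*(-120 - 1*(-250)) = -4*(-120 - 1*(-250)) = -4*(-120 + 250) = -4*130 = -520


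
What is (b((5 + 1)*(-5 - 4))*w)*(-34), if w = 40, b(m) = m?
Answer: 73440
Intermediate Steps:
(b((5 + 1)*(-5 - 4))*w)*(-34) = (((5 + 1)*(-5 - 4))*40)*(-34) = ((6*(-9))*40)*(-34) = -54*40*(-34) = -2160*(-34) = 73440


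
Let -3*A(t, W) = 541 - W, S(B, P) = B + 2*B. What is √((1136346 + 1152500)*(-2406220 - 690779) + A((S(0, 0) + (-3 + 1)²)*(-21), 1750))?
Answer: 11*I*√58583089031 ≈ 2.6624e+6*I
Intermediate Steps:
S(B, P) = 3*B
A(t, W) = -541/3 + W/3 (A(t, W) = -(541 - W)/3 = -541/3 + W/3)
√((1136346 + 1152500)*(-2406220 - 690779) + A((S(0, 0) + (-3 + 1)²)*(-21), 1750)) = √((1136346 + 1152500)*(-2406220 - 690779) + (-541/3 + (⅓)*1750)) = √(2288846*(-3096999) + (-541/3 + 1750/3)) = √(-7088553773154 + 403) = √(-7088553772751) = 11*I*√58583089031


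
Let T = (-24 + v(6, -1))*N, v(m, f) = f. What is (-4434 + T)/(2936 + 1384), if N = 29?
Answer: -5159/4320 ≈ -1.1942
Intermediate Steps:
T = -725 (T = (-24 - 1)*29 = -25*29 = -725)
(-4434 + T)/(2936 + 1384) = (-4434 - 725)/(2936 + 1384) = -5159/4320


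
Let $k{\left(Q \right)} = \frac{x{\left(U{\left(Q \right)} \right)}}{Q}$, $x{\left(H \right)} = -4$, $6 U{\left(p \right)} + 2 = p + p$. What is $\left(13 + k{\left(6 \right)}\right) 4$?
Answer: $\frac{148}{3} \approx 49.333$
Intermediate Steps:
$U{\left(p \right)} = - \frac{1}{3} + \frac{p}{3}$ ($U{\left(p \right)} = - \frac{1}{3} + \frac{p + p}{6} = - \frac{1}{3} + \frac{2 p}{6} = - \frac{1}{3} + \frac{p}{3}$)
$k{\left(Q \right)} = - \frac{4}{Q}$
$\left(13 + k{\left(6 \right)}\right) 4 = \left(13 - \frac{4}{6}\right) 4 = \left(13 - \frac{2}{3}\right) 4 = \frac{37}{3} \cdot 4 = \frac{148}{3}$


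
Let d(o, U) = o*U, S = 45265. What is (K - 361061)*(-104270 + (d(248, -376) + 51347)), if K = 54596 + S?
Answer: 38179865200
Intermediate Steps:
d(o, U) = U*o
K = 99861 (K = 54596 + 45265 = 99861)
(K - 361061)*(-104270 + (d(248, -376) + 51347)) = (99861 - 361061)*(-104270 + (-376*248 + 51347)) = -261200*(-104270 + (-93248 + 51347)) = -261200*(-104270 - 41901) = -261200*(-146171) = 38179865200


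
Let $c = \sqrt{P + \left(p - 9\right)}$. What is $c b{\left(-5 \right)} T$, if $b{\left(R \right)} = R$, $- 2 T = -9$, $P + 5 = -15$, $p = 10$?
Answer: $- \frac{45 i \sqrt{19}}{2} \approx - 98.075 i$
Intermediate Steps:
$P = -20$ ($P = -5 - 15 = -20$)
$T = \frac{9}{2}$ ($T = \left(- \frac{1}{2}\right) \left(-9\right) = \frac{9}{2} \approx 4.5$)
$c = i \sqrt{19}$ ($c = \sqrt{-20 + \left(10 - 9\right)} = \sqrt{-20 + 1} = \sqrt{-19} = i \sqrt{19} \approx 4.3589 i$)
$c b{\left(-5 \right)} T = i \sqrt{19} \left(-5\right) \frac{9}{2} = - 5 i \sqrt{19} \cdot \frac{9}{2} = - \frac{45 i \sqrt{19}}{2}$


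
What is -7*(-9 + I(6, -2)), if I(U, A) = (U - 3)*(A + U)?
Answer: -21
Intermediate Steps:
I(U, A) = (-3 + U)*(A + U)
-7*(-9 + I(6, -2)) = -7*(-9 + (6² - 3*(-2) - 3*6 - 2*6)) = -7*(-9 + (36 + 6 - 18 - 12)) = -7*(-9 + 12) = -7*3 = -21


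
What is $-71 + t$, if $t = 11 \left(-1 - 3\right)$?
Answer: $-115$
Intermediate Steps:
$t = -44$ ($t = 11 \left(-4\right) = -44$)
$-71 + t = -71 - 44 = -115$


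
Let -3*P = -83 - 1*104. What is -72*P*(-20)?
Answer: 89760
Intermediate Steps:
P = 187/3 (P = -(-83 - 1*104)/3 = -(-83 - 104)/3 = -⅓*(-187) = 187/3 ≈ 62.333)
-72*P*(-20) = -72*187/3*(-20) = -4488*(-20) = 89760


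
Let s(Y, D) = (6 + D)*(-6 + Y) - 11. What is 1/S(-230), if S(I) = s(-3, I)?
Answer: 1/2005 ≈ 0.00049875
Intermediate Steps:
s(Y, D) = -11 + (-6 + Y)*(6 + D) (s(Y, D) = (-6 + Y)*(6 + D) - 11 = -11 + (-6 + Y)*(6 + D))
S(I) = -65 - 9*I (S(I) = -47 - 6*I + 6*(-3) + I*(-3) = -47 - 6*I - 18 - 3*I = -65 - 9*I)
1/S(-230) = 1/(-65 - 9*(-230)) = 1/(-65 + 2070) = 1/2005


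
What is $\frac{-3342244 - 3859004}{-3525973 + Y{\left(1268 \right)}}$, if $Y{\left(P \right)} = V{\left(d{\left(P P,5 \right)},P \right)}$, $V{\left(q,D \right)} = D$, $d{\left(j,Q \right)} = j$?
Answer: $\frac{7201248}{3524705} \approx 2.0431$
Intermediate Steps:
$Y{\left(P \right)} = P$
$\frac{-3342244 - 3859004}{-3525973 + Y{\left(1268 \right)}} = \frac{-3342244 - 3859004}{-3525973 + 1268} = - \frac{7201248}{-3524705} = \left(-7201248\right) \left(- \frac{1}{3524705}\right) = \frac{7201248}{3524705}$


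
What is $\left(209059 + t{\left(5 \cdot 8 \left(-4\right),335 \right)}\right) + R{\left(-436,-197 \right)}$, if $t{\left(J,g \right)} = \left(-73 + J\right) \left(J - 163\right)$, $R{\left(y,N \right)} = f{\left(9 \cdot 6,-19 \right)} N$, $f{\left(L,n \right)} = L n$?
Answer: $486440$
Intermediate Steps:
$R{\left(y,N \right)} = - 1026 N$ ($R{\left(y,N \right)} = 9 \cdot 6 \left(-19\right) N = 54 \left(-19\right) N = - 1026 N$)
$t{\left(J,g \right)} = \left(-163 + J\right) \left(-73 + J\right)$ ($t{\left(J,g \right)} = \left(-73 + J\right) \left(-163 + J\right) = \left(-163 + J\right) \left(-73 + J\right)$)
$\left(209059 + t{\left(5 \cdot 8 \left(-4\right),335 \right)}\right) + R{\left(-436,-197 \right)} = \left(209059 + \left(11899 + \left(5 \cdot 8 \left(-4\right)\right)^{2} - 236 \cdot 5 \cdot 8 \left(-4\right)\right)\right) - -202122 = \left(209059 + \left(11899 + \left(40 \left(-4\right)\right)^{2} - 236 \cdot 40 \left(-4\right)\right)\right) + 202122 = \left(209059 + \left(11899 + \left(-160\right)^{2} - -37760\right)\right) + 202122 = \left(209059 + \left(11899 + 25600 + 37760\right)\right) + 202122 = \left(209059 + 75259\right) + 202122 = 284318 + 202122 = 486440$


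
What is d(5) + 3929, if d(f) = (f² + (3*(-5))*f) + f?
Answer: 3884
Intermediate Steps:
d(f) = f² - 14*f (d(f) = (f² - 15*f) + f = f² - 14*f)
d(5) + 3929 = 5*(-14 + 5) + 3929 = 5*(-9) + 3929 = -45 + 3929 = 3884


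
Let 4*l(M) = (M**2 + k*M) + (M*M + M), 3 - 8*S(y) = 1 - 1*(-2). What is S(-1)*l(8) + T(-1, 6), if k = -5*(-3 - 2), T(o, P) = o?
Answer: -1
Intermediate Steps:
S(y) = 0 (S(y) = 3/8 - (1 - 1*(-2))/8 = 3/8 - (1 + 2)/8 = 3/8 - 1/8*3 = 3/8 - 3/8 = 0)
k = 25 (k = -5*(-5) = 25)
l(M) = M**2/2 + 13*M/2 (l(M) = ((M**2 + 25*M) + (M*M + M))/4 = ((M**2 + 25*M) + (M**2 + M))/4 = ((M**2 + 25*M) + (M + M**2))/4 = (2*M**2 + 26*M)/4 = M**2/2 + 13*M/2)
S(-1)*l(8) + T(-1, 6) = 0*((1/2)*8*(13 + 8)) - 1 = 0*((1/2)*8*21) - 1 = 0*84 - 1 = 0 - 1 = -1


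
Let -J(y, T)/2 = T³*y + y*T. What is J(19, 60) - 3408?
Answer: -8213688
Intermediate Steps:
J(y, T) = -2*T*y - 2*y*T³ (J(y, T) = -2*(T³*y + y*T) = -2*(y*T³ + T*y) = -2*(T*y + y*T³) = -2*T*y - 2*y*T³)
J(19, 60) - 3408 = -2*60*19*(1 + 60²) - 3408 = -2*60*19*(1 + 3600) - 3408 = -2*60*19*3601 - 3408 = -8210280 - 3408 = -8213688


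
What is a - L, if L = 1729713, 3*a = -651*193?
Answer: -1771594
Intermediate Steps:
a = -41881 (a = (-651*193)/3 = (1/3)*(-125643) = -41881)
a - L = -41881 - 1*1729713 = -41881 - 1729713 = -1771594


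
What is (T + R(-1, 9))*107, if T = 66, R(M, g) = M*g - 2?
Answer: 5885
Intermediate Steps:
R(M, g) = -2 + M*g
(T + R(-1, 9))*107 = (66 + (-2 - 1*9))*107 = (66 + (-2 - 9))*107 = (66 - 11)*107 = 55*107 = 5885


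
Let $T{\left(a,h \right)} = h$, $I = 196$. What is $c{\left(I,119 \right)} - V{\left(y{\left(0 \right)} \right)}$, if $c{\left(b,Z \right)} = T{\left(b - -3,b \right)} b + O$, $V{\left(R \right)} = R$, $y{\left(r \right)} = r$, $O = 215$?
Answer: $38631$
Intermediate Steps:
$c{\left(b,Z \right)} = 215 + b^{2}$ ($c{\left(b,Z \right)} = b b + 215 = b^{2} + 215 = 215 + b^{2}$)
$c{\left(I,119 \right)} - V{\left(y{\left(0 \right)} \right)} = \left(215 + 196^{2}\right) - 0 = \left(215 + 38416\right) + 0 = 38631 + 0 = 38631$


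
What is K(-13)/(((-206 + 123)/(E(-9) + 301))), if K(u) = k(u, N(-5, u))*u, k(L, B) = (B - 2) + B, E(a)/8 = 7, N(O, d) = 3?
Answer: 18564/83 ≈ 223.66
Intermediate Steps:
E(a) = 56 (E(a) = 8*7 = 56)
k(L, B) = -2 + 2*B (k(L, B) = (-2 + B) + B = -2 + 2*B)
K(u) = 4*u (K(u) = (-2 + 2*3)*u = (-2 + 6)*u = 4*u)
K(-13)/(((-206 + 123)/(E(-9) + 301))) = (4*(-13))/(((-206 + 123)/(56 + 301))) = -52/((-83/357)) = -52/((-83*1/357)) = -52/(-83/357) = -52*(-357/83) = 18564/83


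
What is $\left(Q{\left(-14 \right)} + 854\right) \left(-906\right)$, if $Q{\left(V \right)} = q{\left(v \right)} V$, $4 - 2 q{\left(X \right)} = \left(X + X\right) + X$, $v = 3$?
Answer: $-805434$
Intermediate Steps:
$q{\left(X \right)} = 2 - \frac{3 X}{2}$ ($q{\left(X \right)} = 2 - \frac{\left(X + X\right) + X}{2} = 2 - \frac{2 X + X}{2} = 2 - \frac{3 X}{2}$)
$Q{\left(V \right)} = - \frac{5 V}{2}$ ($Q{\left(V \right)} = \left(2 - \frac{9}{2}\right) V = - \frac{5 V}{2}$)
$\left(Q{\left(-14 \right)} + 854\right) \left(-906\right) = \left(\left(- \frac{5}{2}\right) \left(-14\right) + 854\right) \left(-906\right) = \left(35 + 854\right) \left(-906\right) = 889 \left(-906\right) = -805434$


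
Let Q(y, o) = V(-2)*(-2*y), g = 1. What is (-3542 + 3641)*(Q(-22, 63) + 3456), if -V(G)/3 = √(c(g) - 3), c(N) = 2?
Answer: 342144 - 13068*I ≈ 3.4214e+5 - 13068.0*I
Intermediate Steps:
V(G) = -3*I (V(G) = -3*√(2 - 3) = -3*I)
Q(y, o) = 6*I*y (Q(y, o) = (-3*I)*(-2*y) = 6*I*y)
(-3542 + 3641)*(Q(-22, 63) + 3456) = (-3542 + 3641)*(6*I*(-22) + 3456) = 99*(-132*I + 3456) = 99*(3456 - 132*I) = 342144 - 13068*I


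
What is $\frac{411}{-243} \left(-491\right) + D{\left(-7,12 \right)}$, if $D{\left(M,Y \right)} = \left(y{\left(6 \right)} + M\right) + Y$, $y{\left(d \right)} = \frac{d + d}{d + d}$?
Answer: $\frac{67753}{81} \approx 836.46$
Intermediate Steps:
$y{\left(d \right)} = 1$ ($y{\left(d \right)} = \frac{2 d}{2 d} = 2 d \frac{1}{2 d} = 1$)
$D{\left(M,Y \right)} = 1 + M + Y$ ($D{\left(M,Y \right)} = \left(1 + M\right) + Y = 1 + M + Y$)
$\frac{411}{-243} \left(-491\right) + D{\left(-7,12 \right)} = \frac{411}{-243} \left(-491\right) + \left(1 - 7 + 12\right) = 411 \left(- \frac{1}{243}\right) \left(-491\right) + 6 = \left(- \frac{137}{81}\right) \left(-491\right) + 6 = \frac{67267}{81} + 6 = \frac{67753}{81}$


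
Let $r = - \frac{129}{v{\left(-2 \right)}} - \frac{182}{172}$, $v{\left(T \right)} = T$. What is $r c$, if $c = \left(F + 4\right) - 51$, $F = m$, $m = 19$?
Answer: $- \frac{76384}{43} \approx -1776.4$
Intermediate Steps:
$F = 19$
$c = -28$ ($c = \left(19 + 4\right) - 51 = 23 - 51 = -28$)
$r = \frac{2728}{43}$ ($r = - \frac{129}{-2} - \frac{182}{172} = \left(-129\right) \left(- \frac{1}{2}\right) - \frac{91}{86} = \frac{129}{2} - \frac{91}{86} = \frac{2728}{43} \approx 63.442$)
$r c = \frac{2728}{43} \left(-28\right) = - \frac{76384}{43}$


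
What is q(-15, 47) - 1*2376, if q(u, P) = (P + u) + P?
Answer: -2297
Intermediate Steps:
q(u, P) = u + 2*P
q(-15, 47) - 1*2376 = (-15 + 2*47) - 1*2376 = (-15 + 94) - 2376 = 79 - 2376 = -2297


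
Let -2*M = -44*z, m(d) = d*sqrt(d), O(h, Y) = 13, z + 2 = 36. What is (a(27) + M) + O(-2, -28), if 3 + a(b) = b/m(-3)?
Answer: 758 + 3*I*sqrt(3) ≈ 758.0 + 5.1962*I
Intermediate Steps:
z = 34 (z = -2 + 36 = 34)
m(d) = d**(3/2)
M = 748 (M = -(-22)*34 = -1/2*(-1496) = 748)
a(b) = -3 + I*b*sqrt(3)/9 (a(b) = -3 + b/((-3)**(3/2)) = -3 + b/((-3*I*sqrt(3))) = -3 + b*(I*sqrt(3)/9) = -3 + I*b*sqrt(3)/9)
(a(27) + M) + O(-2, -28) = ((-3 + (1/9)*I*27*sqrt(3)) + 748) + 13 = ((-3 + 3*I*sqrt(3)) + 748) + 13 = (745 + 3*I*sqrt(3)) + 13 = 758 + 3*I*sqrt(3)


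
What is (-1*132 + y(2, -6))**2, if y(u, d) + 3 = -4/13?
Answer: 3094081/169 ≈ 18308.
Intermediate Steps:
y(u, d) = -43/13 (y(u, d) = -3 - 4/13 = -43/13)
(-1*132 + y(2, -6))**2 = (-1*132 - 43/13)**2 = (-132 - 43/13)**2 = (-1759/13)**2 = 3094081/169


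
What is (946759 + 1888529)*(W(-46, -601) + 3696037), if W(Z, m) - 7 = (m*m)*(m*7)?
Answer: -4297946628555144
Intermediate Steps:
W(Z, m) = 7 + 7*m**3 (W(Z, m) = 7 + (m*m)*(m*7) = 7 + m**2*(7*m) = 7 + 7*m**3)
(946759 + 1888529)*(W(-46, -601) + 3696037) = (946759 + 1888529)*((7 + 7*(-601)**3) + 3696037) = 2835288*((7 + 7*(-217081801)) + 3696037) = 2835288*((7 - 1519572607) + 3696037) = 2835288*(-1519572600 + 3696037) = 2835288*(-1515876563) = -4297946628555144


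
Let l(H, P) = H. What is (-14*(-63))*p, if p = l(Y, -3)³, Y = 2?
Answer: 7056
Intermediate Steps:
p = 8 (p = 2³ = 8)
(-14*(-63))*p = -14*(-63)*8 = 882*8 = 7056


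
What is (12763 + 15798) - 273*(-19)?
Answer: 33748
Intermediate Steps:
(12763 + 15798) - 273*(-19) = 28561 + 5187 = 33748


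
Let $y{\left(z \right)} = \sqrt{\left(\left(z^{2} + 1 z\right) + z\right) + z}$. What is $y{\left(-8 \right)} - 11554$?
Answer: $-11554 + 2 \sqrt{10} \approx -11548.0$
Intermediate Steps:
$y{\left(z \right)} = \sqrt{z^{2} + 3 z}$ ($y{\left(z \right)} = \sqrt{\left(\left(z^{2} + z\right) + z\right) + z} = \sqrt{\left(\left(z + z^{2}\right) + z\right) + z} = \sqrt{\left(z^{2} + 2 z\right) + z} = \sqrt{z^{2} + 3 z}$)
$y{\left(-8 \right)} - 11554 = \sqrt{- 8 \left(3 - 8\right)} - 11554 = \sqrt{\left(-8\right) \left(-5\right)} - 11554 = \sqrt{40} - 11554 = 2 \sqrt{10} - 11554 = -11554 + 2 \sqrt{10}$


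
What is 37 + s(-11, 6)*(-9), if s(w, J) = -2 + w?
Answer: 154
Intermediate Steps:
37 + s(-11, 6)*(-9) = 37 + (-2 - 11)*(-9) = 37 - 13*(-9) = 37 + 117 = 154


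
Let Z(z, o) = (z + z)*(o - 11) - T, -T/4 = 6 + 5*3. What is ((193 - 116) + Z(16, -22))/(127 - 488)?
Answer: 895/361 ≈ 2.4792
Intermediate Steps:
T = -84 (T = -4*(6 + 5*3) = -4*(6 + 15) = -4*21 = -84)
Z(z, o) = 84 + 2*z*(-11 + o) (Z(z, o) = (z + z)*(o - 11) - 1*(-84) = (2*z)*(-11 + o) + 84 = 2*z*(-11 + o) + 84 = 84 + 2*z*(-11 + o))
((193 - 116) + Z(16, -22))/(127 - 488) = ((193 - 116) + (84 - 22*16 + 2*(-22)*16))/(127 - 488) = (77 + (84 - 352 - 704))/(-361) = (77 - 972)*(-1/361) = -895*(-1/361) = 895/361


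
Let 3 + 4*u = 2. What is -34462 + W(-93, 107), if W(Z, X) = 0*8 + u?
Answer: -137849/4 ≈ -34462.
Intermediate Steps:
u = -¼ (u = -¾ + (¼)*2 = -¾ + ½ = -¼ ≈ -0.25000)
W(Z, X) = -¼ (W(Z, X) = 0*8 - ¼ = 0 - ¼ = -¼)
-34462 + W(-93, 107) = -34462 - ¼ = -137849/4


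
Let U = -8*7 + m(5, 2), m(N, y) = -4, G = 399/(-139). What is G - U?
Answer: 7941/139 ≈ 57.130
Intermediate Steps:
G = -399/139 (G = 399*(-1/139) = -399/139 ≈ -2.8705)
U = -60 (U = -8*7 - 4 = -56 - 4 = -60)
G - U = -399/139 - 1*(-60) = -399/139 + 60 = 7941/139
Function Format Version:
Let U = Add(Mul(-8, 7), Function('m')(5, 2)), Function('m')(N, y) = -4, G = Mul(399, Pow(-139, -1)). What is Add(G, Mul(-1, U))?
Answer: Rational(7941, 139) ≈ 57.130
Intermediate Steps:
G = Rational(-399, 139) (G = Mul(399, Rational(-1, 139)) = Rational(-399, 139) ≈ -2.8705)
U = -60 (U = Add(Mul(-8, 7), -4) = Add(-56, -4) = -60)
Add(G, Mul(-1, U)) = Add(Rational(-399, 139), Mul(-1, -60)) = Add(Rational(-399, 139), 60) = Rational(7941, 139)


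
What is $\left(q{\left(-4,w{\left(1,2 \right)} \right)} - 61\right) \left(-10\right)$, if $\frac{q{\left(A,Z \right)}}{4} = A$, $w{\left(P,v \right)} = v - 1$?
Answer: $770$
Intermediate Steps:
$w{\left(P,v \right)} = -1 + v$
$q{\left(A,Z \right)} = 4 A$
$\left(q{\left(-4,w{\left(1,2 \right)} \right)} - 61\right) \left(-10\right) = \left(4 \left(-4\right) - 61\right) \left(-10\right) = \left(-16 - 61\right) \left(-10\right) = \left(-77\right) \left(-10\right) = 770$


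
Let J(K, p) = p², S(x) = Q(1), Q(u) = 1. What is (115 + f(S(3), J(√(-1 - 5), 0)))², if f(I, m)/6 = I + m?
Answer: 14641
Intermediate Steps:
S(x) = 1
f(I, m) = 6*I + 6*m (f(I, m) = 6*(I + m) = 6*I + 6*m)
(115 + f(S(3), J(√(-1 - 5), 0)))² = (115 + (6*1 + 6*0²))² = (115 + (6 + 6*0))² = (115 + (6 + 0))² = (115 + 6)² = 121² = 14641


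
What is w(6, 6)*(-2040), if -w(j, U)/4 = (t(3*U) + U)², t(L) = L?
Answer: 4700160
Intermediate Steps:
w(j, U) = -64*U² (w(j, U) = -4*(3*U + U)² = -4*16*U² = -64*U²)
w(6, 6)*(-2040) = -64*6²*(-2040) = -64*36*(-2040) = -2304*(-2040) = 4700160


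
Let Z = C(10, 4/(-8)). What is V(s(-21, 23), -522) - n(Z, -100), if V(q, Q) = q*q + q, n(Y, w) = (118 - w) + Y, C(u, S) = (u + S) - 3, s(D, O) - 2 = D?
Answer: 235/2 ≈ 117.50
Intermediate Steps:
s(D, O) = 2 + D
C(u, S) = -3 + S + u (C(u, S) = (S + u) - 3 = -3 + S + u)
Z = 13/2 (Z = -3 + 4/(-8) + 10 = -3 + 4*(-1/8) + 10 = -3 - 1/2 + 10 = 13/2 ≈ 6.5000)
n(Y, w) = 118 + Y - w
V(q, Q) = q + q**2 (V(q, Q) = q**2 + q = q + q**2)
V(s(-21, 23), -522) - n(Z, -100) = (2 - 21)*(1 + (2 - 21)) - (118 + 13/2 - 1*(-100)) = -19*(1 - 19) - (118 + 13/2 + 100) = -19*(-18) - 1*449/2 = 342 - 449/2 = 235/2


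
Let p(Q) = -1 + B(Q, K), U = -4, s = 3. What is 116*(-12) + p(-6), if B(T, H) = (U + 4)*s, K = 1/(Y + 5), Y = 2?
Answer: -1393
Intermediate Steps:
K = 1/7 (K = 1/(2 + 5) = 1/7 ≈ 0.14286)
B(T, H) = 0 (B(T, H) = (-4 + 4)*3 = 0*3 = 0)
p(Q) = -1 (p(Q) = -1 + 0 = -1)
116*(-12) + p(-6) = 116*(-12) - 1 = -1392 - 1 = -1393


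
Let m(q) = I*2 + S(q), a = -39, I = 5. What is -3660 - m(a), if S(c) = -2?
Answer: -3668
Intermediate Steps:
m(q) = 8 (m(q) = 5*2 - 2 = 10 - 2 = 8)
-3660 - m(a) = -3660 - 1*8 = -3660 - 8 = -3668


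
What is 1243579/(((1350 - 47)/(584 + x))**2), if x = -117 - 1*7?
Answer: 263141316400/1697809 ≈ 1.5499e+5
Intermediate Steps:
x = -124 (x = -117 - 7 = -124)
1243579/(((1350 - 47)/(584 + x))**2) = 1243579/(((1350 - 47)/(584 - 124))**2) = 1243579/((1303/460)**2) = 1243579/(1697809/211600) = 1243579*(211600/1697809) = 263141316400/1697809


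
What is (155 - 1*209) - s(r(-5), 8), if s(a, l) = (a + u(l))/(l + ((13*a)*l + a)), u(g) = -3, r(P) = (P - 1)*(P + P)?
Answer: -17931/332 ≈ -54.009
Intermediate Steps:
r(P) = 2*P*(-1 + P) (r(P) = (-1 + P)*(2*P) = 2*P*(-1 + P))
s(a, l) = (-3 + a)/(a + l + 13*a*l) (s(a, l) = (a - 3)/(l + ((13*a)*l + a)) = (-3 + a)/(l + (13*a*l + a)) = (-3 + a)/(l + (a + 13*a*l)) = (-3 + a)/(a + l + 13*a*l))
(155 - 1*209) - s(r(-5), 8) = (155 - 1*209) - (-3 + 2*(-5)*(-1 - 5))/(2*(-5)*(-1 - 5) + 8 + 13*(2*(-5)*(-1 - 5))*8) = (155 - 209) - (-3 + 2*(-5)*(-6))/(2*(-5)*(-6) + 8 + 13*(2*(-5)*(-6))*8) = -54 - (-3 + 60)/(60 + 8 + 13*60*8) = -54 - 57/(60 + 8 + 6240) = -54 - 57/6308 = -54 - 1*3/332 = -54 - 3/332 = -17931/332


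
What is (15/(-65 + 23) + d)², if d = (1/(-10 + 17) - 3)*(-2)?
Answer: 5625/196 ≈ 28.699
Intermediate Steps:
d = 40/7 (d = (1/7 - 3)*(-2) = (⅐ - 3)*(-2) = -20/7*(-2) = 40/7 ≈ 5.7143)
(15/(-65 + 23) + d)² = (15/(-65 + 23) + 40/7)² = (15/(-42) + 40/7)² = (-1/42*15 + 40/7)² = (-5/14 + 40/7)² = (75/14)² = 5625/196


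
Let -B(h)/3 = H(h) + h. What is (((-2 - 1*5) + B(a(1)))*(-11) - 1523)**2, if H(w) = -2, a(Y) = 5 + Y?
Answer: 1726596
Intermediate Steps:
B(h) = 6 - 3*h (B(h) = -3*(-2 + h) = 6 - 3*h)
(((-2 - 1*5) + B(a(1)))*(-11) - 1523)**2 = (((-2 - 1*5) + (6 - 3*(5 + 1)))*(-11) - 1523)**2 = (((-2 - 5) + (6 - 3*6))*(-11) - 1523)**2 = ((-7 + (6 - 18))*(-11) - 1523)**2 = ((-7 - 12)*(-11) - 1523)**2 = (-19*(-11) - 1523)**2 = (209 - 1523)**2 = (-1314)**2 = 1726596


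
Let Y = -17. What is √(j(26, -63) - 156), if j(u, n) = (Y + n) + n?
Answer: I*√299 ≈ 17.292*I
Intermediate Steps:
j(u, n) = -17 + 2*n (j(u, n) = (-17 + n) + n = -17 + 2*n)
√(j(26, -63) - 156) = √((-17 + 2*(-63)) - 156) = √((-17 - 126) - 156) = √(-143 - 156) = √(-299) = I*√299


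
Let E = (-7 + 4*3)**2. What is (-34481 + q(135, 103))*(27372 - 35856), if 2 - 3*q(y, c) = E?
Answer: 292601848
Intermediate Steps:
E = 25 (E = (-7 + 12)**2 = 5**2 = 25)
q(y, c) = -23/3 (q(y, c) = 2/3 - 1/3*25 = 2/3 - 25/3 = -23/3)
(-34481 + q(135, 103))*(27372 - 35856) = (-34481 - 23/3)*(27372 - 35856) = -103466/3*(-8484) = 292601848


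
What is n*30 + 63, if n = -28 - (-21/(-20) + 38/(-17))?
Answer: -25209/34 ≈ -741.44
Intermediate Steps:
n = -9117/340 (n = -28 - (-21*(-1/20) + 38*(-1/17)) = -28 - (21/20 - 38/17) = -28 - 1*(-403/340) = -28 + 403/340 = -9117/340 ≈ -26.815)
n*30 + 63 = -9117/340*30 + 63 = -27351/34 + 63 = -25209/34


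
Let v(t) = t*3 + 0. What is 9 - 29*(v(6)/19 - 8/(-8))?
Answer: -902/19 ≈ -47.474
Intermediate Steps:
v(t) = 3*t (v(t) = 3*t + 0 = 3*t)
9 - 29*(v(6)/19 - 8/(-8)) = 9 - 29*((3*6)/19 - 8/(-8)) = 9 - 29*(18*(1/19) - 8*(-⅛)) = 9 - 29*(18/19 + 1) = 9 - 29*37/19 = 9 - 1073/19 = -902/19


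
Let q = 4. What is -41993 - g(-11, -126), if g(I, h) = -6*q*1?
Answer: -41969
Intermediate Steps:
g(I, h) = -24 (g(I, h) = -6*4*1 = -24*1 = -24)
-41993 - g(-11, -126) = -41993 - 1*(-24) = -41993 + 24 = -41969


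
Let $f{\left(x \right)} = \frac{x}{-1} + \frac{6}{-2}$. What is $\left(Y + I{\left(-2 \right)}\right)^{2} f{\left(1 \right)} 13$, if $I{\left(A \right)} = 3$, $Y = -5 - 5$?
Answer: $-2548$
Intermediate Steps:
$Y = -10$
$f{\left(x \right)} = -3 - x$ ($f{\left(x \right)} = x \left(-1\right) + 6 \left(- \frac{1}{2}\right) = - x - 3 = -3 - x$)
$\left(Y + I{\left(-2 \right)}\right)^{2} f{\left(1 \right)} 13 = \left(-10 + 3\right)^{2} \left(-3 - 1\right) 13 = \left(-7\right)^{2} \left(-3 - 1\right) 13 = 49 \left(\left(-4\right) 13\right) = 49 \left(-52\right) = -2548$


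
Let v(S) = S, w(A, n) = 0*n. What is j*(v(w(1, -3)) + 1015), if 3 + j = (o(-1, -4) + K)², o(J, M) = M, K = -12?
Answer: 256795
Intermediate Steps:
w(A, n) = 0
j = 253 (j = -3 + (-4 - 12)² = -3 + (-16)² = -3 + 256 = 253)
j*(v(w(1, -3)) + 1015) = 253*(0 + 1015) = 253*1015 = 256795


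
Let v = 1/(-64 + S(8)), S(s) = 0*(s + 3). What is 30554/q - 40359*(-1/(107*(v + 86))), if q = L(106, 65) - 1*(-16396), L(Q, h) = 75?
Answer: 60535034530/9698470691 ≈ 6.2417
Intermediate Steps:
S(s) = 0 (S(s) = 0*(3 + s) = 0)
v = -1/64 (v = 1/(-64 + 0) = 1/(-64) = -1/64 ≈ -0.015625)
q = 16471 (q = 75 - 1*(-16396) = 75 + 16396 = 16471)
30554/q - 40359*(-1/(107*(v + 86))) = 30554/16471 - 40359*(-1/(107*(-1/64 + 86))) = 30554*(1/16471) - 40359/((-107*5503/64)) = 30554/16471 - 40359/(-588821/64) = 30554/16471 - 40359*(-64/588821) = 30554/16471 + 2582976/588821 = 60535034530/9698470691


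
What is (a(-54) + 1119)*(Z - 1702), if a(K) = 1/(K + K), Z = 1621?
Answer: -362553/4 ≈ -90638.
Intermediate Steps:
a(K) = 1/(2*K)
(a(-54) + 1119)*(Z - 1702) = ((1/2)/(-54) + 1119)*(1621 - 1702) = ((1/2)*(-1/54) + 1119)*(-81) = (-1/108 + 1119)*(-81) = (120851/108)*(-81) = -362553/4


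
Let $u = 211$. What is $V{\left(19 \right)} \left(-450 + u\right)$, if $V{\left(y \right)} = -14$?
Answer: $3346$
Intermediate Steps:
$V{\left(19 \right)} \left(-450 + u\right) = - 14 \left(-450 + 211\right) = \left(-14\right) \left(-239\right) = 3346$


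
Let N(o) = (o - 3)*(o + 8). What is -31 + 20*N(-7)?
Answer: -231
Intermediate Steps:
N(o) = (-3 + o)*(8 + o)
-31 + 20*N(-7) = -31 + 20*(-24 + (-7)**2 + 5*(-7)) = -31 + 20*(-24 + 49 - 35) = -31 + 20*(-10) = -31 - 200 = -231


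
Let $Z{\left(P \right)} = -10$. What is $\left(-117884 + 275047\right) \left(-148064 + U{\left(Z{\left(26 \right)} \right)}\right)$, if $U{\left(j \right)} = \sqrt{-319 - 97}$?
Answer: $-23270182432 + 628652 i \sqrt{26} \approx -2.327 \cdot 10^{10} + 3.2055 \cdot 10^{6} i$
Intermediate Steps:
$U{\left(j \right)} = 4 i \sqrt{26}$ ($U{\left(j \right)} = \sqrt{-416} = 4 i \sqrt{26}$)
$\left(-117884 + 275047\right) \left(-148064 + U{\left(Z{\left(26 \right)} \right)}\right) = \left(-117884 + 275047\right) \left(-148064 + 4 i \sqrt{26}\right) = 157163 \left(-148064 + 4 i \sqrt{26}\right) = -23270182432 + 628652 i \sqrt{26}$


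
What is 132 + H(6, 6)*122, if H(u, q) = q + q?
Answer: 1596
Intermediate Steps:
H(u, q) = 2*q
132 + H(6, 6)*122 = 132 + (2*6)*122 = 132 + 12*122 = 132 + 1464 = 1596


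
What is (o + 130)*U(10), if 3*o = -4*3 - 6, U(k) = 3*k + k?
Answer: 4960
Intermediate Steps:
U(k) = 4*k
o = -6 (o = (-4*3 - 6)/3 = (-12 - 6)/3 = (1/3)*(-18) = -6)
(o + 130)*U(10) = (-6 + 130)*(4*10) = 124*40 = 4960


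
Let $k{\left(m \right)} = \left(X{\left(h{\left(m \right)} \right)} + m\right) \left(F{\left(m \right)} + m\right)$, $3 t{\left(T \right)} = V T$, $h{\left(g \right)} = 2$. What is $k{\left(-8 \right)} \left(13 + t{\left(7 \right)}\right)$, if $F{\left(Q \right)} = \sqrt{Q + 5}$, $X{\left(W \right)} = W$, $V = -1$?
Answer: $512 - 64 i \sqrt{3} \approx 512.0 - 110.85 i$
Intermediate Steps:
$F{\left(Q \right)} = \sqrt{5 + Q}$
$t{\left(T \right)} = - \frac{T}{3}$ ($t{\left(T \right)} = \frac{\left(-1\right) T}{3} = - \frac{T}{3}$)
$k{\left(m \right)} = \left(2 + m\right) \left(m + \sqrt{5 + m}\right)$ ($k{\left(m \right)} = \left(2 + m\right) \left(\sqrt{5 + m} + m\right) = \left(2 + m\right) \left(m + \sqrt{5 + m}\right)$)
$k{\left(-8 \right)} \left(13 + t{\left(7 \right)}\right) = \left(\left(-8\right)^{2} + 2 \left(-8\right) + 2 \sqrt{5 - 8} - 8 \sqrt{5 - 8}\right) \left(13 - \frac{7}{3}\right) = \left(64 - 16 + 2 \sqrt{-3} - 8 \sqrt{-3}\right) \left(13 - \frac{7}{3}\right) = \left(64 - 16 + 2 i \sqrt{3} - 8 i \sqrt{3}\right) \frac{32}{3} = \left(48 - 6 i \sqrt{3}\right) \frac{32}{3} = 512 - 64 i \sqrt{3}$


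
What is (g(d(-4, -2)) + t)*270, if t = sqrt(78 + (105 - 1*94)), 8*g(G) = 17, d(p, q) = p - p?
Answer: 2295/4 + 270*sqrt(89) ≈ 3120.9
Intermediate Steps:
d(p, q) = 0
g(G) = 17/8 (g(G) = (1/8)*17 = 17/8)
t = sqrt(89) (t = sqrt(78 + (105 - 94)) = sqrt(78 + 11) = sqrt(89) ≈ 9.4340)
(g(d(-4, -2)) + t)*270 = (17/8 + sqrt(89))*270 = 2295/4 + 270*sqrt(89)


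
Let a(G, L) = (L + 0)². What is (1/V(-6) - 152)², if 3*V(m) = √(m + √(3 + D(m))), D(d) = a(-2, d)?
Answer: (152 - 3/√(-6 + √39))² ≈ 21298.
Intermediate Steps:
a(G, L) = L²
D(d) = d²
V(m) = √(m + √(3 + m²))/3
(1/V(-6) - 152)² = (1/(√(-6 + √(3 + (-6)²))/3) - 152)² = (1/(√(-6 + √(3 + 36))/3) - 152)² = (1/(√(-6 + √39)/3) - 152)² = (3/√(-6 + √39) - 152)² = (-152 + 3/√(-6 + √39))²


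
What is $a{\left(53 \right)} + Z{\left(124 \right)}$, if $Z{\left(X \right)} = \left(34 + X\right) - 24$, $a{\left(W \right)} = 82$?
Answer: $216$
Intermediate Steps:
$Z{\left(X \right)} = 10 + X$
$a{\left(53 \right)} + Z{\left(124 \right)} = 82 + \left(10 + 124\right) = 82 + 134 = 216$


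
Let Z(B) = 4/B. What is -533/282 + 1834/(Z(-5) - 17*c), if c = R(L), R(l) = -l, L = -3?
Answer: -389141/10434 ≈ -37.295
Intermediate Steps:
c = 3 (c = -1*(-3) = 3)
-533/282 + 1834/(Z(-5) - 17*c) = -533/282 + 1834/(4/(-5) - 17*3) = -533*1/282 + 1834/(4*(-⅕) - 51) = -533/282 + 1834/(-⅘ - 51) = -533/282 + 1834/(-259/5) = -533/282 + 1834*(-5/259) = -533/282 - 1310/37 = -389141/10434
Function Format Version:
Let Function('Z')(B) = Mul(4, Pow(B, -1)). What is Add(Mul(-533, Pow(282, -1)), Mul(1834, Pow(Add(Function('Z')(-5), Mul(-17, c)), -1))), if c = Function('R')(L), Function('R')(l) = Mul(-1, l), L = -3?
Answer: Rational(-389141, 10434) ≈ -37.295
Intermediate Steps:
c = 3 (c = Mul(-1, -3) = 3)
Add(Mul(-533, Pow(282, -1)), Mul(1834, Pow(Add(Function('Z')(-5), Mul(-17, c)), -1))) = Add(Mul(-533, Pow(282, -1)), Mul(1834, Pow(Add(Mul(4, Pow(-5, -1)), Mul(-17, 3)), -1))) = Add(Mul(-533, Rational(1, 282)), Mul(1834, Pow(Add(Mul(4, Rational(-1, 5)), -51), -1))) = Add(Rational(-533, 282), Mul(1834, Pow(Add(Rational(-4, 5), -51), -1))) = Add(Rational(-533, 282), Mul(1834, Pow(Rational(-259, 5), -1))) = Add(Rational(-533, 282), Mul(1834, Rational(-5, 259))) = Add(Rational(-533, 282), Rational(-1310, 37)) = Rational(-389141, 10434)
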